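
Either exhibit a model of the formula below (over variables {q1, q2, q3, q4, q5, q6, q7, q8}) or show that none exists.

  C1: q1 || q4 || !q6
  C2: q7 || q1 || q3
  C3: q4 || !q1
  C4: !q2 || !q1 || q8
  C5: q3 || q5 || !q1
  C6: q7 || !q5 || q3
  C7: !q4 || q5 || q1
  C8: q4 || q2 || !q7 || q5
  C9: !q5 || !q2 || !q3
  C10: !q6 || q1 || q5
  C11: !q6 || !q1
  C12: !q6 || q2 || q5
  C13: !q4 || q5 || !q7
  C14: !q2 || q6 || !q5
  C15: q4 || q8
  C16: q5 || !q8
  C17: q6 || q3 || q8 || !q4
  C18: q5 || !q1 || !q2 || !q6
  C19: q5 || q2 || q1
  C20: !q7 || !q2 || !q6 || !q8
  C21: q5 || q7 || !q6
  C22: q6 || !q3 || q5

q1: false; q2: false; q3: true; q4: true; q5: true; q6: true; q7: true; q8: false

Suppose q4 = true.
Suppose q5 = true.
Suppose q7 = true.
Suppose q2 = false.
Suppose q6 = true.
(!q1) alone gives q1 = false.
No clause remains; q3, q8 are free.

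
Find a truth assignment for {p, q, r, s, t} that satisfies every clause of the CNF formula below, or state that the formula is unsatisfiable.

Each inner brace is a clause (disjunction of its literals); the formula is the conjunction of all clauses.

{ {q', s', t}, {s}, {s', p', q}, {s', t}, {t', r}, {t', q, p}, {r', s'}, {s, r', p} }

UNSATISFIABLE

The clause (s) is unit, so s = 1.
The clause (t) is unit, so t = 1.
The clause (r) is unit, so r = 1.
But (r') is also a unit clause — contradiction.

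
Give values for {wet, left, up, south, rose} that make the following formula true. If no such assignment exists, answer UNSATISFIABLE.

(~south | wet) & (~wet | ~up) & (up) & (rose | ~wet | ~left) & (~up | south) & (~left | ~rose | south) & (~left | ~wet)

UNSATISFIABLE

From the singleton clause (up), up = 1.
From the singleton clause (~wet), wet = 0.
From the singleton clause (~south), south = 0.
That conflicts with the unit clause (south).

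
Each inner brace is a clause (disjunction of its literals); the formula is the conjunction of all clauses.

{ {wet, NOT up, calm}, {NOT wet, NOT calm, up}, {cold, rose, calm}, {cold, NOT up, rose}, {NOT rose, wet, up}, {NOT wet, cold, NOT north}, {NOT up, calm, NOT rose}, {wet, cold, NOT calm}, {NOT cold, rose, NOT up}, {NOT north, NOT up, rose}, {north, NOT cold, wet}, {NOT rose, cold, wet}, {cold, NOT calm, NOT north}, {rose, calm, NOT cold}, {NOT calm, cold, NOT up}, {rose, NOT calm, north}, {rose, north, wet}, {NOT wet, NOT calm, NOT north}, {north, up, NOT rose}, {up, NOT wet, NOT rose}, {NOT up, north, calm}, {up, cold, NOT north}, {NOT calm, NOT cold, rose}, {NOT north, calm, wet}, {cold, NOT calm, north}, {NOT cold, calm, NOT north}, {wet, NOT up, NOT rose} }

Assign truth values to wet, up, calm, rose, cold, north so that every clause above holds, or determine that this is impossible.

Case wet = true:
Case calm = true:
(up) alone gives up = true.
(cold) alone gives cold = true.
(rose) alone gives rose = true.
(NOT north) alone gives north = false.
This assignment satisfies each clause.

wet=true, up=true, calm=true, rose=true, cold=true, north=false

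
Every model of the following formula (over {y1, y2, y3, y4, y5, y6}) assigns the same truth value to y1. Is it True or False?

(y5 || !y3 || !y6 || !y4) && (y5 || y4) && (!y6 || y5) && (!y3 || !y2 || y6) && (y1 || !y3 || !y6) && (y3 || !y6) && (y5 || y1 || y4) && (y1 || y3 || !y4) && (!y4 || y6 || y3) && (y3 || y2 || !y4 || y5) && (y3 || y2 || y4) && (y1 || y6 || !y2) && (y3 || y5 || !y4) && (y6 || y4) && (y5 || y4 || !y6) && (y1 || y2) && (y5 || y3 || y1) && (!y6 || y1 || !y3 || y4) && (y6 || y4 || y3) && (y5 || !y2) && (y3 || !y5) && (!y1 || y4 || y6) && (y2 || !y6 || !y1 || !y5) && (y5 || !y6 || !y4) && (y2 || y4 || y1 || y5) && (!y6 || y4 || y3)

True

Suppose y1 = false.
The clause (y2) is unit, so y2 = true.
The clause (y6) is unit, so y6 = true.
The clause (y5) is unit, so y5 = true.
The clause (!y3) is unit, so y3 = false.
Now (y3) is unsatisfied and unit — conflict.
So every satisfying assignment has y1 = True.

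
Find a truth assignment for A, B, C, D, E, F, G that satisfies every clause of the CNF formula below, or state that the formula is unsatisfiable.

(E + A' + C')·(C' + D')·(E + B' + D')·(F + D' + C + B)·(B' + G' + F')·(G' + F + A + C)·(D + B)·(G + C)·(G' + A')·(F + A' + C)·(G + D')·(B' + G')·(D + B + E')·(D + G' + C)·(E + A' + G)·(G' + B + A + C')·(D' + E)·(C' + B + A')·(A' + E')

Suppose C = 1.
From the singleton clause (D'), D = 0.
From the singleton clause (B), B = 1.
From the singleton clause (G'), G = 0.
Suppose E = 0.
From the singleton clause (A'), A = 0.
Every clause is now satisfied; F is unconstrained.

A: 0; B: 1; C: 1; D: 0; E: 0; F: 0; G: 0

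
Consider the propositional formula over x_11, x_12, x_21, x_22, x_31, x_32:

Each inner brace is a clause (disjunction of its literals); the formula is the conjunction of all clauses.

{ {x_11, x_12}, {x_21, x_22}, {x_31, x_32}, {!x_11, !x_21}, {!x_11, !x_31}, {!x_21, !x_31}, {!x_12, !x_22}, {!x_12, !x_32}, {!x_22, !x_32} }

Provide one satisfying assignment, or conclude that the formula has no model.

UNSATISFIABLE

Try x_11 = true.
The clause (!x_21) is unit, so x_21 = false.
The clause (x_22) is unit, so x_22 = true.
The clause (!x_31) is unit, so x_31 = false.
The clause (x_32) is unit, so x_32 = true.
But (!x_32) is also a unit clause — contradiction.
Backtrack on x_11: now try x_11 = false.
The clause (x_12) is unit, so x_12 = true.
The clause (!x_22) is unit, so x_22 = false.
The clause (x_21) is unit, so x_21 = true.
The clause (!x_31) is unit, so x_31 = false.
The clause (x_32) is unit, so x_32 = true.
But (!x_32) is also a unit clause — contradiction.
Both values of x_11 lead to a conflict.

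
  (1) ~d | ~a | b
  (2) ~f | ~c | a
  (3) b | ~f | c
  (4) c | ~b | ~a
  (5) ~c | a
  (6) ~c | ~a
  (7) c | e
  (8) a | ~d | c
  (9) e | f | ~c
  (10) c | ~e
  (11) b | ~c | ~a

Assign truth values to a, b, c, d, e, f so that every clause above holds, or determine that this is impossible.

UNSATISFIABLE

Branch on c: set c = 0.
Unit clause (e) forces e = 1.
But (~e) is also a unit clause — contradiction.
So c must be the other value — set c = 1.
Unit clause (a) forces a = 1.
But (~a) is also a unit clause — contradiction.
Neither c = 1 nor c = 0 works.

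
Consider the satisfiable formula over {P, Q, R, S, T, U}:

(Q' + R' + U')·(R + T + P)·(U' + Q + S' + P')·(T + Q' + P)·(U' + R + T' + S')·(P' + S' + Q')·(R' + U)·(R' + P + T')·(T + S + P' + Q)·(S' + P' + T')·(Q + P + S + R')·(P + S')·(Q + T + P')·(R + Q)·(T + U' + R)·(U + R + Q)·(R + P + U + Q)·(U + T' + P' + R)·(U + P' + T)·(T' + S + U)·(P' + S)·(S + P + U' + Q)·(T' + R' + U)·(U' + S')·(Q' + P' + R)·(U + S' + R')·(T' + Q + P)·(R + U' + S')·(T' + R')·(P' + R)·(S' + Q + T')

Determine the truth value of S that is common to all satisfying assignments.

Suppose S = 1.
The clause (P) is unit, so P = 1.
The clause (Q') is unit, so Q = 0.
The clause (U') is unit, so U = 0.
The clause (R') is unit, so R = 0.
That conflicts with the unit clause (R).
So every satisfying assignment has S = False.

False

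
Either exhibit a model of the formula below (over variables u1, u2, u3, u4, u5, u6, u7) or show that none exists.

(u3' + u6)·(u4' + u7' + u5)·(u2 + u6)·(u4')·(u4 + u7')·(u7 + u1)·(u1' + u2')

(u4') alone gives u4 = 0.
(u7') alone gives u7 = 0.
(u1) alone gives u1 = 1.
(u2') alone gives u2 = 0.
(u6) alone gives u6 = 1.
No clause remains; u3, u5 are free.

u1: 1, u2: 0, u3: 0, u4: 0, u5: 1, u6: 1, u7: 0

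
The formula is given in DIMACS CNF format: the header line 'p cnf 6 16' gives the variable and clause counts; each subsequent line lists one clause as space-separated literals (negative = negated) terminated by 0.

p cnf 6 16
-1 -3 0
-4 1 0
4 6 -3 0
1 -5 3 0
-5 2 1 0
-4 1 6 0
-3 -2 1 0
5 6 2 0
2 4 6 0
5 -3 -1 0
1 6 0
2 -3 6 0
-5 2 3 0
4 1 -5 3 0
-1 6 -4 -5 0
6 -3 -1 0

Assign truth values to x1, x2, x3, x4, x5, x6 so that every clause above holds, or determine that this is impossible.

Try x1 = False.
The clause (¬x4) is unit, so x4 = False.
The clause (x6) is unit, so x6 = True.
Try x5 = False.
Try x3 = True.
The clause (¬x2) is unit, so x2 = False.
All clauses are satisfied.

x1 ↦ False; x2 ↦ False; x3 ↦ True; x4 ↦ False; x5 ↦ False; x6 ↦ True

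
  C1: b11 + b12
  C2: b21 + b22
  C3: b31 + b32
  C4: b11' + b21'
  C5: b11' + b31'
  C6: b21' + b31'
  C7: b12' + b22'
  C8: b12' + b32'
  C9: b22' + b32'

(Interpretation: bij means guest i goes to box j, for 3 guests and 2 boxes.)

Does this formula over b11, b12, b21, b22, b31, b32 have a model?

Case b11 = 1:
From the singleton clause (b21'), b21 = 0.
From the singleton clause (b22), b22 = 1.
From the singleton clause (b31'), b31 = 0.
From the singleton clause (b32), b32 = 1.
That conflicts with the unit clause (b32').
Undo b11 and try b11 = 0.
From the singleton clause (b12), b12 = 1.
From the singleton clause (b22'), b22 = 0.
From the singleton clause (b21), b21 = 1.
From the singleton clause (b31'), b31 = 0.
From the singleton clause (b32), b32 = 1.
That conflicts with the unit clause (b32').
Either choice for b11 ends in contradiction.
No assignment satisfies every clause.

No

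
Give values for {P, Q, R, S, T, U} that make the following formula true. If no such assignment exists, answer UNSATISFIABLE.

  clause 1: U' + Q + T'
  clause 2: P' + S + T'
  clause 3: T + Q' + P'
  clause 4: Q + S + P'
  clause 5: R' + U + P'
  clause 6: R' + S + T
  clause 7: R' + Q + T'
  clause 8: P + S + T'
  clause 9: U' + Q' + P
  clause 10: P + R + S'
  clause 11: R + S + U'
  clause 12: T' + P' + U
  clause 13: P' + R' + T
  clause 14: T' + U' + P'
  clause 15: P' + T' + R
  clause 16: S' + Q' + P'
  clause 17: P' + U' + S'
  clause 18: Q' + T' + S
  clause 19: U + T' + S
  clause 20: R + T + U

P: 0,  Q: 1,  R: 1,  S: 1,  T: 0,  U: 0

Case U = 0:
Case R = 1:
From the singleton clause (P'), P = 0.
Case S = 1:
Case Q = 1:
No clause remains; T is free.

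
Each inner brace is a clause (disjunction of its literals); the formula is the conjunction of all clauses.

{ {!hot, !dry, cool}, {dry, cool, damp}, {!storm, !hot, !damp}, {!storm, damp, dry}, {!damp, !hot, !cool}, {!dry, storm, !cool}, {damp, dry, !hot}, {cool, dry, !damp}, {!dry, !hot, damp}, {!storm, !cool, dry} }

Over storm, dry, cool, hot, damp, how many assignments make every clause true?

There are 2^5 = 32 truth assignments over (storm, dry, cool, hot, damp).
Split on storm. With storm = true, the clauses containing storm are satisfied and !storm drops from the rest; 4 of the 2^4 = 16 assignments to the other variables satisfy what remains.
With storm = false, by the same count on the reduced clause set, 4 assignments work.
(One model: storm=F, dry=F, cool=T, hot=F, damp=F.)
Total: 4 + 4 = 8.

8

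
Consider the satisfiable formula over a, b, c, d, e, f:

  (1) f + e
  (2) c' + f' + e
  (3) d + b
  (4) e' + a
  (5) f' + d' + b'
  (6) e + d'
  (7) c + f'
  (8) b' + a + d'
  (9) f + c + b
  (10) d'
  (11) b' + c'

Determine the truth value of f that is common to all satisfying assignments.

False

Suppose f = 1.
(c) alone gives c = 1.
(e) alone gives e = 1.
(a) alone gives a = 1.
(d') alone gives d = 0.
(b) alone gives b = 1.
But (b') is also a unit clause — contradiction.
So every satisfying assignment has f = False.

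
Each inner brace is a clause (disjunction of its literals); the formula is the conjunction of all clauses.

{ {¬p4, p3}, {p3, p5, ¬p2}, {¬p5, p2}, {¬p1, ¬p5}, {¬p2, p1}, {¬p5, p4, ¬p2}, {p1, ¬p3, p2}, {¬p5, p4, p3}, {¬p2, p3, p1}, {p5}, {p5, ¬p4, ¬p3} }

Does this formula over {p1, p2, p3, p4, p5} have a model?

Unsatisfiable

(p5) alone gives p5 = True.
(p2) alone gives p2 = True.
(¬p1) alone gives p1 = False.
That conflicts with the unit clause (p1).
No assignment satisfies every clause.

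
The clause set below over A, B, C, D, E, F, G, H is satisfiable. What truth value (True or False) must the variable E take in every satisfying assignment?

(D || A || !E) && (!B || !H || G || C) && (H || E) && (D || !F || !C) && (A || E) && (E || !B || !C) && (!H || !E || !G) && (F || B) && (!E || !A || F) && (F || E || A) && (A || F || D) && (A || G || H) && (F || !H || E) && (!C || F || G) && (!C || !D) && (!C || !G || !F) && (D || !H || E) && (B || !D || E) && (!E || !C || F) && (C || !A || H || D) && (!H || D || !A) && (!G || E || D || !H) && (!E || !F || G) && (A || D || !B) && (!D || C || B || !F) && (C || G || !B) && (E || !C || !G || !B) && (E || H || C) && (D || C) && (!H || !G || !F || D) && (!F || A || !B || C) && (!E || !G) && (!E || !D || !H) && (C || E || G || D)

Suppose E = true.
From the singleton clause (!G), G = false.
From the singleton clause (!F), F = false.
From the singleton clause (B), B = true.
From the singleton clause (!A), A = false.
From the singleton clause (D), D = true.
From the singleton clause (H), H = true.
Now (!H) is unsatisfied and unit — conflict.
So every satisfying assignment has E = False.

False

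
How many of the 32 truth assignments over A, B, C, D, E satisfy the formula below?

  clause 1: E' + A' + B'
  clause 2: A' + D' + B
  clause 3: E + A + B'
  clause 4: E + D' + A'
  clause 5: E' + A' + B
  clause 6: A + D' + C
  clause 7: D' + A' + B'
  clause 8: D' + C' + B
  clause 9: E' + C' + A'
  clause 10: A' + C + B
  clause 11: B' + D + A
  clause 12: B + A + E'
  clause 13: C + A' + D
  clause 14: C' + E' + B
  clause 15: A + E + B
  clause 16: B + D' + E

There are 2^5 = 32 truth assignments over (A, B, C, D, E).
Split on A. With A = 1, the clauses containing A are satisfied and A' drops from the rest; 2 of the 2^4 = 16 assignments to the other variables satisfy what remains.
With A = 0, by the same count on the reduced clause set, 1 assignment works.
(One model: A=F, B=T, C=T, D=T, E=T.)
Total: 2 + 1 = 3.

3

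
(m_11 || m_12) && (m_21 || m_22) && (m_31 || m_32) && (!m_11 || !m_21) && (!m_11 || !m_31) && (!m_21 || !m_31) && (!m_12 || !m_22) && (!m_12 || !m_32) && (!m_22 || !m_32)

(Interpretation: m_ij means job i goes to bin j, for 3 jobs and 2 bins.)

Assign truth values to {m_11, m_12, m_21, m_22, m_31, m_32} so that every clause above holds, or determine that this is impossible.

UNSATISFIABLE

Branch on m_11: set m_11 = true.
Unit clause (!m_21) forces m_21 = false.
Unit clause (m_22) forces m_22 = true.
Unit clause (!m_31) forces m_31 = false.
Unit clause (m_32) forces m_32 = true.
But (!m_32) is also a unit clause — contradiction.
So m_11 must be the other value — set m_11 = false.
Unit clause (m_12) forces m_12 = true.
Unit clause (!m_22) forces m_22 = false.
Unit clause (m_21) forces m_21 = true.
Unit clause (!m_31) forces m_31 = false.
Unit clause (m_32) forces m_32 = true.
But (!m_32) is also a unit clause — contradiction.
Both values of m_11 lead to a conflict.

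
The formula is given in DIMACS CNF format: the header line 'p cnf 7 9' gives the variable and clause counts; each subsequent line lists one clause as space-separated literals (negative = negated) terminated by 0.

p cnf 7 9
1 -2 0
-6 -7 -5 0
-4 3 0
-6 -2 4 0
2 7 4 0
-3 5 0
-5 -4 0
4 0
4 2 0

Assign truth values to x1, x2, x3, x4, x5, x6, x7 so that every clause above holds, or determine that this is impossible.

UNSATISFIABLE

The clause (x4) is unit, so x4 = True.
The clause (x3) is unit, so x3 = True.
The clause (x5) is unit, so x5 = True.
But (¬x5) is also a unit clause — contradiction.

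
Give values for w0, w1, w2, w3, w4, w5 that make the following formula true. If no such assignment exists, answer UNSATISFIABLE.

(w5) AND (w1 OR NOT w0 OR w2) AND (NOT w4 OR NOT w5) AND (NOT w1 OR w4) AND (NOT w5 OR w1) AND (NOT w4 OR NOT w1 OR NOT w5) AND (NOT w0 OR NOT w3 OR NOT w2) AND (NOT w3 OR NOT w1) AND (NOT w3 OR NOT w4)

UNSATISFIABLE

(w5) alone gives w5 = true.
(NOT w4) alone gives w4 = false.
(NOT w1) alone gives w1 = false.
That conflicts with the unit clause (w1).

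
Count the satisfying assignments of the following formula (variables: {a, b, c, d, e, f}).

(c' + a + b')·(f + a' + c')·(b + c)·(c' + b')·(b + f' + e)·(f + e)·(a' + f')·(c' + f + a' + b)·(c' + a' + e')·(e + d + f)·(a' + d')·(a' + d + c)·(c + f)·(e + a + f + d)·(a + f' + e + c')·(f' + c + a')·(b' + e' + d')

7

There are 2^6 = 64 truth assignments over (a, b, c, d, e, f).
Split on a. With a = 1, the clauses containing a are satisfied and a' drops from the rest; 0 of the 2^5 = 32 assignments to the other variables satisfy what remains.
With a = 0, by the same count on the reduced clause set, 7 assignments work.
(One model: a=F, b=F, c=T, d=F, e=T, f=F.)
Total: 0 + 7 = 7.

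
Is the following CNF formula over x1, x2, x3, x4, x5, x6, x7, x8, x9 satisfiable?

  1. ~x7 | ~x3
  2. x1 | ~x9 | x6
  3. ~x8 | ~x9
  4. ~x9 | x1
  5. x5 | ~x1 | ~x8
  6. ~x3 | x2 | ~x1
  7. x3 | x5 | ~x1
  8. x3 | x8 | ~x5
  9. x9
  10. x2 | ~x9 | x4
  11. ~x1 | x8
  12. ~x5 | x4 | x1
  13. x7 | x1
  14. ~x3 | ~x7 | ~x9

No, unsatisfiable

(x9) alone gives x9 = 1.
(~x8) alone gives x8 = 0.
(x1) alone gives x1 = 1.
But (~x1) is also a unit clause — contradiction.
No assignment satisfies every clause.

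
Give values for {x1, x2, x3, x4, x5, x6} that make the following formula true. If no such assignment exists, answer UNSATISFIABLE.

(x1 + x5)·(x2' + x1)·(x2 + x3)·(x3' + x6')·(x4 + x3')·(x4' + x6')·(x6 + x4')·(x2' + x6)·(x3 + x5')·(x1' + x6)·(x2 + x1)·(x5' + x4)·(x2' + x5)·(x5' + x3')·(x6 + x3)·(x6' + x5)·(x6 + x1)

Suppose x1 = 1.
(x6) alone gives x6 = 1.
(x3') alone gives x3 = 0.
(x2) alone gives x2 = 1.
(x4') alone gives x4 = 0.
(x5') alone gives x5 = 0.
But (x5) is also a unit clause — contradiction.
So x1 must be the other value — set x1 = 0.
(x5) alone gives x5 = 1.
(x2') alone gives x2 = 0.
But (x2) is also a unit clause — contradiction.
Either choice for x1 ends in contradiction.

UNSATISFIABLE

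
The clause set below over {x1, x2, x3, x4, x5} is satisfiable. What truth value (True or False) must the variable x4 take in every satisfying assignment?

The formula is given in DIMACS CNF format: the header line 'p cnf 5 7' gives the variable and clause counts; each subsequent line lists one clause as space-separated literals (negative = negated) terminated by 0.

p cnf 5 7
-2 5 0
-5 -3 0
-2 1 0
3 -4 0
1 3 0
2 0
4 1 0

False

Suppose x4 = True.
From the singleton clause (x3), x3 = True.
From the singleton clause (¬x5), x5 = False.
From the singleton clause (¬x2), x2 = False.
But (x2) is also a unit clause — contradiction.
So every satisfying assignment has x4 = False.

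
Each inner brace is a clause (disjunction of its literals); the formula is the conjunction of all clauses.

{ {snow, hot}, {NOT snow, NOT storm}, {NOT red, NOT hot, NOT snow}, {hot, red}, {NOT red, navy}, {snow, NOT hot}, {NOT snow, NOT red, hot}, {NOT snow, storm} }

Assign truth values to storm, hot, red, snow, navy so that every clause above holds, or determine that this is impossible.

Suppose snow = true.
Unit clause (NOT storm) forces storm = false.
Now (storm) is unsatisfied and unit — conflict.
So snow must be the other value — set snow = false.
Unit clause (hot) forces hot = true.
Now (NOT hot) is unsatisfied and unit — conflict.
Both values of snow lead to a conflict.

UNSATISFIABLE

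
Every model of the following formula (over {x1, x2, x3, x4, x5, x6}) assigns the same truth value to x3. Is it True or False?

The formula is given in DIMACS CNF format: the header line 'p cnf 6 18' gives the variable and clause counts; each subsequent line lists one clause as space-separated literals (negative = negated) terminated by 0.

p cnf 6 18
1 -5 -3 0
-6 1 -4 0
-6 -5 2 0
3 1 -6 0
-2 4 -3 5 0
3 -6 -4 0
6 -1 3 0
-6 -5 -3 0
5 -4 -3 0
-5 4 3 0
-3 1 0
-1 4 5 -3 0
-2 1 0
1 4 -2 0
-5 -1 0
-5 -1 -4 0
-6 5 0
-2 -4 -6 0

Suppose x3 = True.
From the singleton clause (x1), x1 = True.
From the singleton clause (¬x5), x5 = False.
From the singleton clause (¬x4), x4 = False.
But (x4) is also a unit clause — contradiction.
So every satisfying assignment has x3 = False.

False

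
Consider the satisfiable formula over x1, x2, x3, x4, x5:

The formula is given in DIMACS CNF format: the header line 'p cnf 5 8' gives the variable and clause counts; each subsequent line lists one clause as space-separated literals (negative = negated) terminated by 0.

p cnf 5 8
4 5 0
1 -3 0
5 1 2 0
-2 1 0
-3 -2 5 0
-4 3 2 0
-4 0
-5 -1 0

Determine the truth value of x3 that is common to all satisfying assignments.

False

Suppose x3 = True.
Unit clause (x1) forces x1 = True.
Unit clause (¬x4) forces x4 = False.
Unit clause (x5) forces x5 = True.
Now (¬x5) is unsatisfied and unit — conflict.
So every satisfying assignment has x3 = False.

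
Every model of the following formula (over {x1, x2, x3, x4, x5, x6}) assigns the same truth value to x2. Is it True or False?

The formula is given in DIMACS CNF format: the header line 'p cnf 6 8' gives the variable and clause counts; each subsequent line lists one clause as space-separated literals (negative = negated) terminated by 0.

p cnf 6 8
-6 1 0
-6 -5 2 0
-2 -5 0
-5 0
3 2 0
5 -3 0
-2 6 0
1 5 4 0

True

Suppose x2 = False.
(¬x5) alone gives x5 = False.
(x3) alone gives x3 = True.
That conflicts with the unit clause (¬x3).
So every satisfying assignment has x2 = True.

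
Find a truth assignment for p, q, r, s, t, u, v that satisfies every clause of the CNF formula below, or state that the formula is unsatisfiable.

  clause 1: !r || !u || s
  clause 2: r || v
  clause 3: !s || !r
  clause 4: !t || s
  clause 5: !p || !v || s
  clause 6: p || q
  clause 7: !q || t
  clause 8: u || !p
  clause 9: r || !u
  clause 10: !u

The clause (!u) is unit, so u = false.
The clause (!p) is unit, so p = false.
The clause (q) is unit, so q = true.
The clause (t) is unit, so t = true.
The clause (s) is unit, so s = true.
The clause (!r) is unit, so r = false.
The clause (v) is unit, so v = true.
This assignment satisfies each clause.

p: false,  q: true,  r: false,  s: true,  t: true,  u: false,  v: true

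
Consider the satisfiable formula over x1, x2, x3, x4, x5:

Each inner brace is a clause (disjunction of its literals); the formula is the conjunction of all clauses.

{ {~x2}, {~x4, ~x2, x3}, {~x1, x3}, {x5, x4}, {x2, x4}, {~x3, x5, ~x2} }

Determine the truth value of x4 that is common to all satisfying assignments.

Suppose x4 = 0.
From the singleton clause (~x2), x2 = 0.
That conflicts with the unit clause (x2).
So every satisfying assignment has x4 = True.

True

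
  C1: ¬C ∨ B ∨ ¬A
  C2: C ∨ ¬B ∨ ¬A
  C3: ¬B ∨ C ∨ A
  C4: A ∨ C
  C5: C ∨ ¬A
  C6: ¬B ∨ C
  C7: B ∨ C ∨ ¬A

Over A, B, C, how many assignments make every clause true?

3

There are 2^3 = 8 truth assignments over (A, B, C).
Check each against the 7 clauses (columns in the order A, B, C):
  F F F  ✗ fails (A ∨ C)
  F F T  ✓ satisfies all
  F T F  ✗ fails (¬B ∨ C ∨ A)
  F T T  ✓ satisfies all
  T F F  ✗ fails (C ∨ ¬A)
  T F T  ✗ fails (¬C ∨ B ∨ ¬A)
  T T F  ✗ fails (C ∨ ¬B ∨ ¬A)
  T T T  ✓ satisfies all
3 of the 8 rows are models.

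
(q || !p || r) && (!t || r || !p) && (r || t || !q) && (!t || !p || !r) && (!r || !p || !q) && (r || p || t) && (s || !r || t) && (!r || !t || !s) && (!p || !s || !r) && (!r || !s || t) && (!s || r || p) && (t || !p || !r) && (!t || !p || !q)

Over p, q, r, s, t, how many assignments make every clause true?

4

There are 2^5 = 32 truth assignments over (p, q, r, s, t).
Split on q. With q = true, the clauses containing q are satisfied and !q drops from the rest; 2 of the 2^4 = 16 assignments to the other variables satisfy what remains.
With q = false, by the same count on the reduced clause set, 2 assignments work.
(One model: p=F, q=F, r=F, s=F, t=T.)
Total: 2 + 2 = 4.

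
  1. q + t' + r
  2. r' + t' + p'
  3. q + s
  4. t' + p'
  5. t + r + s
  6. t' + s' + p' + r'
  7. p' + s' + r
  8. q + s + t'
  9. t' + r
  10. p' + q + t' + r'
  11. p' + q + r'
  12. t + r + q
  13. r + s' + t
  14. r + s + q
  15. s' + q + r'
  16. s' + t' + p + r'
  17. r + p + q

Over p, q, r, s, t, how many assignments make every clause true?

5

There are 2^5 = 32 truth assignments over (p, q, r, s, t).
Split on q. With q = 1, the clauses containing q are satisfied and q' drops from the rest; 5 of the 2^4 = 16 assignments to the other variables satisfy what remains.
With q = 0, by the same count on the reduced clause set, 0 assignments work.
(One model: p=F, q=T, r=T, s=F, t=F.)
Total: 5 + 0 = 5.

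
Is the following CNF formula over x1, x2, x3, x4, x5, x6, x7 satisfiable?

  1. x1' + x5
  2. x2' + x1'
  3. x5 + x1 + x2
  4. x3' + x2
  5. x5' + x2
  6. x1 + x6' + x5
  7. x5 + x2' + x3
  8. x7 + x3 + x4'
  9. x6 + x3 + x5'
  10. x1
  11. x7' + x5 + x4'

No

Unit clause (x1) forces x1 = 1.
Unit clause (x5) forces x5 = 1.
Unit clause (x2') forces x2 = 0.
But (x2) is also a unit clause — contradiction.
No assignment satisfies every clause.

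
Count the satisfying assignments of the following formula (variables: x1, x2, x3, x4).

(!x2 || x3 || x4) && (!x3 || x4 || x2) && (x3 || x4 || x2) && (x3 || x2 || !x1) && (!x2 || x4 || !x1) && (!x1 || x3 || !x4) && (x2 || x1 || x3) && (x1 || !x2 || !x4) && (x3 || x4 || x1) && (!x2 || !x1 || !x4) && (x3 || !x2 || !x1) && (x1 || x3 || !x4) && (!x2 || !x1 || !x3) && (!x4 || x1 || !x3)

2

There are 2^4 = 16 truth assignments over (x1, x2, x3, x4).
Split on x3. With x3 = true, the clauses containing x3 are satisfied and !x3 drops from the rest; 2 of the 2^3 = 8 assignments to the other variables satisfy what remains.
With x3 = false, by the same count on the reduced clause set, 0 assignments work.
(One model: x1=F, x2=T, x3=T, x4=F.)
Total: 2 + 0 = 2.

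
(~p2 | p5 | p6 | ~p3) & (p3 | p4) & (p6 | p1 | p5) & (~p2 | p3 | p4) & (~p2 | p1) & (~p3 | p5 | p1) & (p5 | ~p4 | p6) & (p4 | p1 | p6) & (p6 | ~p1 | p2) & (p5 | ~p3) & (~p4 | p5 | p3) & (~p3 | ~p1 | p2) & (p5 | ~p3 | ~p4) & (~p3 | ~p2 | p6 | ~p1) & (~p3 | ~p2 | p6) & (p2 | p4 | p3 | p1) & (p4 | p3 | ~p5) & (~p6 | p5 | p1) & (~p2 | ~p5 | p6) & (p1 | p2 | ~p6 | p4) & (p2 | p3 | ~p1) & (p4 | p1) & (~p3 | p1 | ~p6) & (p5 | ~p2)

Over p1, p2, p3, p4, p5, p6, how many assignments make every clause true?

There are 2^6 = 64 truth assignments over (p1, p2, p3, p4, p5, p6).
Split on p5. With p5 = 1, the clauses containing p5 are satisfied and ~p5 drops from the rest; 6 of the 2^5 = 32 assignments to the other variables satisfy what remains.
With p5 = 0, by the same count on the reduced clause set, 0 assignments work.
(One model: p1=F, p2=F, p3=F, p4=T, p5=T, p6=F.)
Total: 6 + 0 = 6.

6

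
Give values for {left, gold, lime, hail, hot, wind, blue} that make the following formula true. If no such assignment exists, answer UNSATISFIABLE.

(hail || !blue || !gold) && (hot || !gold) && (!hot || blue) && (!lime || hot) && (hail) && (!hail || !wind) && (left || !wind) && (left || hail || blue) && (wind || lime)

left: true, gold: false, lime: true, hail: true, hot: true, wind: false, blue: true

From the singleton clause (hail), hail = true.
From the singleton clause (!wind), wind = false.
From the singleton clause (lime), lime = true.
From the singleton clause (hot), hot = true.
From the singleton clause (blue), blue = true.
Every clause is now satisfied; left, gold are unconstrained.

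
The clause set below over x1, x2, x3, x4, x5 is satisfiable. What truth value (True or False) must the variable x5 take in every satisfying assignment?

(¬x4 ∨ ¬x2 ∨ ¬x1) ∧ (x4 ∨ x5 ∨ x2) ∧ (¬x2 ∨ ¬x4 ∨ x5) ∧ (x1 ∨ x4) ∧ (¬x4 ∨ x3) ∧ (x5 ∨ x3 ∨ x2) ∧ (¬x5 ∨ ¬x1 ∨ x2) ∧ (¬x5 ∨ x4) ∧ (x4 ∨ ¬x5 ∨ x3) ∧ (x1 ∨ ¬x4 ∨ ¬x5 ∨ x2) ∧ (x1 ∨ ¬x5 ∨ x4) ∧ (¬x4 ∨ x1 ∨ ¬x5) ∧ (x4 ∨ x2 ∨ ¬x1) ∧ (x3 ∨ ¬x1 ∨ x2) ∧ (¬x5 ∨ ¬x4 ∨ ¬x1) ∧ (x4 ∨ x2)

False

Suppose x5 = True.
(x4) alone gives x4 = True.
(x3) alone gives x3 = True.
(x1) alone gives x1 = True.
Now (¬x1) is unsatisfied and unit — conflict.
So every satisfying assignment has x5 = False.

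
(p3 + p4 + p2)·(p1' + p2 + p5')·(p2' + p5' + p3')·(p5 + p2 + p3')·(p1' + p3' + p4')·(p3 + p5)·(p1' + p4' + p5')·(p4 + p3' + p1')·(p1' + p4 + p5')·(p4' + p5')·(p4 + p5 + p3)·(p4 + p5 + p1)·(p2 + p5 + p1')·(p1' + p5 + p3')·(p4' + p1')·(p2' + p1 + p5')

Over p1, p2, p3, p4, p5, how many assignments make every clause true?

There are 2^5 = 32 truth assignments over (p1, p2, p3, p4, p5).
Split on p2. With p2 = 1, the clauses containing p2 are satisfied and p2' drops from the rest; 1 of the 2^4 = 16 assignments to the other variables satisfy what remains.
With p2 = 0, by the same count on the reduced clause set, 1 assignment works.
(One model: p1=F, p2=F, p3=T, p4=F, p5=T.)
Total: 1 + 1 = 2.

2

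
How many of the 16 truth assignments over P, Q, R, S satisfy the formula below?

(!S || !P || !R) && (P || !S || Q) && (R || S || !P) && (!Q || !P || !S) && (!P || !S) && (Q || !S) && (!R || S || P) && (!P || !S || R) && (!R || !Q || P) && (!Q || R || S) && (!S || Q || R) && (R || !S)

3

There are 2^4 = 16 truth assignments over (P, Q, R, S).
Check each against the 12 clauses (columns in the order P, Q, R, S):
  F F F F  ✓ satisfies all
  F F F T  ✗ fails (P || !S || Q)
  F F T F  ✗ fails (!R || S || P)
  F F T T  ✗ fails (P || !S || Q)
  F T F F  ✗ fails (!Q || R || S)
  F T F T  ✗ fails (R || !S)
  F T T F  ✗ fails (!R || S || P)
  F T T T  ✗ fails (!R || !Q || P)
  T F F F  ✗ fails (R || S || !P)
  T F F T  ✗ fails (!P || !S)
  T F T F  ✓ satisfies all
  T F T T  ✗ fails (!S || !P || !R)
  T T F F  ✗ fails (R || S || !P)
  T T F T  ✗ fails (!Q || !P || !S)
  T T T F  ✓ satisfies all
  T T T T  ✗ fails (!S || !P || !R)
3 of the 16 rows are models.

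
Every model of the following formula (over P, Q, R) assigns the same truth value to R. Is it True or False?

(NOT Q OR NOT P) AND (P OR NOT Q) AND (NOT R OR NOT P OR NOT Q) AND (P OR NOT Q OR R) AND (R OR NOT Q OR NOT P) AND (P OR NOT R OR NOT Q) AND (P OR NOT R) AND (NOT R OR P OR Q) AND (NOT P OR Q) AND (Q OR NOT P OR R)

False

Suppose R = true.
From the singleton clause (P), P = true.
From the singleton clause (NOT Q), Q = false.
But (Q) is also a unit clause — contradiction.
So every satisfying assignment has R = False.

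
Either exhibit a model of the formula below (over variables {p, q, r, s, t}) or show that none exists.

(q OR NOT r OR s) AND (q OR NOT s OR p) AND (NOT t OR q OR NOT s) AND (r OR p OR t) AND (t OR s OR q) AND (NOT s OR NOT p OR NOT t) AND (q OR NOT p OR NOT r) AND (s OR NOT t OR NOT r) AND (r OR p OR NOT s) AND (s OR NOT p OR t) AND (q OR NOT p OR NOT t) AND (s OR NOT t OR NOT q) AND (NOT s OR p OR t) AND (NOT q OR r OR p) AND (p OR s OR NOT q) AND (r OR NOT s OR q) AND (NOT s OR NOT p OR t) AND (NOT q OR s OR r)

p: false, q: true, r: true, s: true, t: true

Try q = true.
Try s = true.
Try p = false.
The clause (r) is unit, so r = true.
The clause (t) is unit, so t = true.
All clauses are satisfied.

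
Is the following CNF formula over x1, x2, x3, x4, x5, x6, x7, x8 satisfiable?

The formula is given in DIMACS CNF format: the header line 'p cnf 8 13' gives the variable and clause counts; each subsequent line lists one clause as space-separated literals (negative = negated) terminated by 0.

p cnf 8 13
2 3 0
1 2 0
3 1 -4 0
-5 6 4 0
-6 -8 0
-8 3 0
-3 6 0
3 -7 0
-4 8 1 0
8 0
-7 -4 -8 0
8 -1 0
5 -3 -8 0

(x8) alone gives x8 = True.
(¬x6) alone gives x6 = False.
(x3) alone gives x3 = True.
But (¬x3) is also a unit clause — contradiction.
No assignment satisfies every clause.

No, unsatisfiable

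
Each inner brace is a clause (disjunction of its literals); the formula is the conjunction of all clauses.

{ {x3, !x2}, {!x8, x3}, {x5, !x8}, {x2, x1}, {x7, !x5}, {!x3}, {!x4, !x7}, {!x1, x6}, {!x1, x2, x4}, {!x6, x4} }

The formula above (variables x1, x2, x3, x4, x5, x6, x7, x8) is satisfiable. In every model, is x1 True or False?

True

Suppose x1 = false.
From the singleton clause (x2), x2 = true.
From the singleton clause (x3), x3 = true.
That conflicts with the unit clause (!x3).
So every satisfying assignment has x1 = True.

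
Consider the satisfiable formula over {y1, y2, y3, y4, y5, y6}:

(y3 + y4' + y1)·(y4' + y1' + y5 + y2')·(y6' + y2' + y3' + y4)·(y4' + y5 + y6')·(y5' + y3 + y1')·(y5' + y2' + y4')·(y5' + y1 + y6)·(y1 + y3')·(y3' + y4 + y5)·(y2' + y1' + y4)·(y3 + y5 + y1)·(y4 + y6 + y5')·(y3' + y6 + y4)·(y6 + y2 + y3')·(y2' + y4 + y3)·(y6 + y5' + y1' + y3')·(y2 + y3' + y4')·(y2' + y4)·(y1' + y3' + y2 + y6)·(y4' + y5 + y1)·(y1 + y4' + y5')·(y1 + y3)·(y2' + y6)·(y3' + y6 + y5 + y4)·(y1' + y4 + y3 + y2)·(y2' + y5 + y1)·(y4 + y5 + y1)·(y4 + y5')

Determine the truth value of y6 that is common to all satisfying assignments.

False

Suppose y6 = 1.
Try y4 = 0.
The clause (y2') is unit, so y2 = 0.
The clause (y5') is unit, so y5 = 0.
The clause (y3') is unit, so y3 = 0.
The clause (y1) is unit, so y1 = 1.
Now (y1') is unsatisfied and unit — conflict.
That branch fails; take y4 = 1 instead.
The clause (y5) is unit, so y5 = 1.
The clause (y2') is unit, so y2 = 0.
The clause (y3') is unit, so y3 = 0.
The clause (y1) is unit, so y1 = 1.
Now (y1') is unsatisfied and unit — conflict.
Neither y4 = 1 nor y4 = 0 works.
So every satisfying assignment has y6 = False.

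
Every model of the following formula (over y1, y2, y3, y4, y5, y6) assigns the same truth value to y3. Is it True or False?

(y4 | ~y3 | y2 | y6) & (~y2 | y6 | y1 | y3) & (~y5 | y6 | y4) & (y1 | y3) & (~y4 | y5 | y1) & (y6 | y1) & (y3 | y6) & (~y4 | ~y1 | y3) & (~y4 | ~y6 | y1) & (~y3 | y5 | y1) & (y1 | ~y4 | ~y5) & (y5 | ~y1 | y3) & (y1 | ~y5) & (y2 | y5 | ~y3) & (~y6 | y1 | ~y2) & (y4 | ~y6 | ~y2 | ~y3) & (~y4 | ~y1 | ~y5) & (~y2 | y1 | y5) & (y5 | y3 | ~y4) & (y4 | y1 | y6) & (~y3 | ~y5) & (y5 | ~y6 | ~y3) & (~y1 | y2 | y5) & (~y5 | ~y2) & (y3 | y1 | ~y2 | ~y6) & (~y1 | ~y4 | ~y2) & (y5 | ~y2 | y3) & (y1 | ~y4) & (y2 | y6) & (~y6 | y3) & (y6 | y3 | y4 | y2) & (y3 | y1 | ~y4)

Suppose y3 = 0.
Unit clause (y1) forces y1 = 1.
Unit clause (y6) forces y6 = 1.
Now (~y6) is unsatisfied and unit — conflict.
So every satisfying assignment has y3 = True.

True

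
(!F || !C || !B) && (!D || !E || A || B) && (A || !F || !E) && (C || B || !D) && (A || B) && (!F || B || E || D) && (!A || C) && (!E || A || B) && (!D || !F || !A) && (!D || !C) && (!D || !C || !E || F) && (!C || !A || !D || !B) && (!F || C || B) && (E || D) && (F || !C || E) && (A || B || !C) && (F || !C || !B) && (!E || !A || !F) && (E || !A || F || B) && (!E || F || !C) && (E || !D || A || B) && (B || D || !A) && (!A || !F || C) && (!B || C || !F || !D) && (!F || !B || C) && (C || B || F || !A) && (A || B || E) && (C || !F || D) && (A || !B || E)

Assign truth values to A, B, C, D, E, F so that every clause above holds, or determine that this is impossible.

A=false, B=true, C=false, D=true, E=true, F=false

Suppose A = false.
(B) alone gives B = true.
(E) alone gives E = true.
(!F) alone gives F = false.
(!C) alone gives C = false.
Every clause is now satisfied; D is unconstrained.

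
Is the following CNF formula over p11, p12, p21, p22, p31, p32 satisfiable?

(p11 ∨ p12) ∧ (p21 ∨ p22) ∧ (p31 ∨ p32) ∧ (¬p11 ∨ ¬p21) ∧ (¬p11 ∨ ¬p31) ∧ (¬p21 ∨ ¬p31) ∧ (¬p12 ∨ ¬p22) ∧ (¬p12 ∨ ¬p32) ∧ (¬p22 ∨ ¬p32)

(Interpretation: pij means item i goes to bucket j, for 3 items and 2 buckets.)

Branch on p11: set p11 = True.
Unit clause (¬p21) forces p21 = False.
Unit clause (p22) forces p22 = True.
Unit clause (¬p31) forces p31 = False.
Unit clause (p32) forces p32 = True.
That conflicts with the unit clause (¬p32).
Undo p11 and try p11 = False.
Unit clause (p12) forces p12 = True.
Unit clause (¬p22) forces p22 = False.
Unit clause (p21) forces p21 = True.
Unit clause (¬p31) forces p31 = False.
Unit clause (p32) forces p32 = True.
That conflicts with the unit clause (¬p32).
Both values of p11 lead to a conflict.
No assignment satisfies every clause.

No, unsatisfiable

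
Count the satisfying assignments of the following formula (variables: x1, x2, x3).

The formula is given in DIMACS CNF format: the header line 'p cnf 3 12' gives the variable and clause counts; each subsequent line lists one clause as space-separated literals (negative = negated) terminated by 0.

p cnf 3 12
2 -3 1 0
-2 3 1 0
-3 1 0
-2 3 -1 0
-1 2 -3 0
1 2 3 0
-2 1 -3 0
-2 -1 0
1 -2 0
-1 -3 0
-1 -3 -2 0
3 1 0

1

There are 2^3 = 8 truth assignments over (x1, x2, x3).
Check each against the 12 clauses (columns in the order x1, x2, x3):
  F F F  ✗ fails (x1 ∨ x2 ∨ x3)
  F F T  ✗ fails (x2 ∨ ¬x3 ∨ x1)
  F T F  ✗ fails (¬x2 ∨ x3 ∨ x1)
  F T T  ✗ fails (¬x3 ∨ x1)
  T F F  ✓ satisfies all
  T F T  ✗ fails (¬x1 ∨ x2 ∨ ¬x3)
  T T F  ✗ fails (¬x2 ∨ x3 ∨ ¬x1)
  T T T  ✗ fails (¬x2 ∨ ¬x1)
1 of the 8 rows is a model.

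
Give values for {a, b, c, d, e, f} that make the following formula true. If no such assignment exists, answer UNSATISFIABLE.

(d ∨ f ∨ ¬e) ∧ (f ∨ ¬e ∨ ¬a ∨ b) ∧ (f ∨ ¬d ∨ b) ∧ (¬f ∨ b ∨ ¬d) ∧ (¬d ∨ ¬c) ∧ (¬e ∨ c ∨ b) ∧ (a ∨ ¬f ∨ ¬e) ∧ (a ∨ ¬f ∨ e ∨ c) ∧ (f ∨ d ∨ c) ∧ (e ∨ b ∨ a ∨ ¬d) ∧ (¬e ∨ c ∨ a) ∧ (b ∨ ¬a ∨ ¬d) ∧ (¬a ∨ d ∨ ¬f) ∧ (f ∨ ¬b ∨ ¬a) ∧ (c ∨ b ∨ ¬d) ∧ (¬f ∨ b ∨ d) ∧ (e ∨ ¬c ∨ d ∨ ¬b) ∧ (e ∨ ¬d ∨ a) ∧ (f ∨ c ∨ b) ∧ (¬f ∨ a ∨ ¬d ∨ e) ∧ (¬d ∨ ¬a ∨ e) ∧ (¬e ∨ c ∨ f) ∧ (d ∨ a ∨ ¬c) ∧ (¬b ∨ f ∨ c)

Case d = True:
The clause (¬c) is unit, so c = False.
The clause (b) is unit, so b = True.
The clause (f) is unit, so f = True.
Case a = True:
The clause (e) is unit, so e = True.
All clauses are satisfied.

a: True; b: True; c: False; d: True; e: True; f: True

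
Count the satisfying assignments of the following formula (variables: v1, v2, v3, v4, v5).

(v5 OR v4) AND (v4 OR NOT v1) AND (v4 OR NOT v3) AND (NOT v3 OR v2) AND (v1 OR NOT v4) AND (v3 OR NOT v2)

There are 2^5 = 32 truth assignments over (v1, v2, v3, v4, v5).
Split on v3. With v3 = true, the clauses containing v3 are satisfied and NOT v3 drops from the rest; 2 of the 2^4 = 16 assignments to the other variables satisfy what remains.
With v3 = false, by the same count on the reduced clause set, 3 assignments work.
Total: 2 + 3 = 5.

5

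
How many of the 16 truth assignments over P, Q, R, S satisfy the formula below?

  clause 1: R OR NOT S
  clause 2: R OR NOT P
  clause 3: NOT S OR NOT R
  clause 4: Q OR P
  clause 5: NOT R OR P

There are 2^4 = 16 truth assignments over (P, Q, R, S).
Split on S. With S = true, the clauses containing S are satisfied and NOT S drops from the rest; 0 of the 2^3 = 8 assignments to the other variables satisfy what remains.
With S = false, by the same count on the reduced clause set, 3 assignments work.
(One model: P=F, Q=T, R=F, S=F.)
Total: 0 + 3 = 3.

3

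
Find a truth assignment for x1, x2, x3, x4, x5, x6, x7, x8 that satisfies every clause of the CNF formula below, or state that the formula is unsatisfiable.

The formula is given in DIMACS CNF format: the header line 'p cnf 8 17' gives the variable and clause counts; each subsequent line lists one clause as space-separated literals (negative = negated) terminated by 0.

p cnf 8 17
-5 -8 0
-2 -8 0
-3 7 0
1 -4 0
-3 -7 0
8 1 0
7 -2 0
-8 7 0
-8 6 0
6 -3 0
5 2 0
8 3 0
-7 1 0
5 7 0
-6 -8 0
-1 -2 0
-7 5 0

UNSATISFIABLE

Suppose x5 = False.
(x2) alone gives x2 = True.
(¬x8) alone gives x8 = False.
(x1) alone gives x1 = True.
But (¬x1) is also a unit clause — contradiction.
Backtrack on x5: now try x5 = True.
(¬x8) alone gives x8 = False.
(x1) alone gives x1 = True.
(x3) alone gives x3 = True.
(x7) alone gives x7 = True.
But (¬x7) is also a unit clause — contradiction.
Neither x5 = True nor x5 = False works.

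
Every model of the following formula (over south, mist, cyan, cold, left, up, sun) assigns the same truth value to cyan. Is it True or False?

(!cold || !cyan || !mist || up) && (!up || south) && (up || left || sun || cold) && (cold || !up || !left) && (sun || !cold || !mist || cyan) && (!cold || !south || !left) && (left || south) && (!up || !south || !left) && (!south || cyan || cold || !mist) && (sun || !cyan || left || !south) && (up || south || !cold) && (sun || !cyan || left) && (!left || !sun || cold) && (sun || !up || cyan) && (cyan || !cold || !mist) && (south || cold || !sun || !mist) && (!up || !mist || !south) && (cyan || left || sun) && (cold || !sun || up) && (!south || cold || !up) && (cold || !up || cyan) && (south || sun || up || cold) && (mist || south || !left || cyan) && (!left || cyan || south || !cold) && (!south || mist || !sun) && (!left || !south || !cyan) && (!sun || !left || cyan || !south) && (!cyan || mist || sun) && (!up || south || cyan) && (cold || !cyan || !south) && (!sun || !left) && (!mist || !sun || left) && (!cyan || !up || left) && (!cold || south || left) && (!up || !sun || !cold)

Suppose cyan = true.
Suppose up = false.
Suppose cold = false.
From the singleton clause (!sun), sun = false.
From the singleton clause (left), left = true.
From the singleton clause (south), south = true.
But (!south) is also a unit clause — contradiction.
Undo cold and try cold = true.
From the singleton clause (!mist), mist = false.
From the singleton clause (south), south = true.
From the singleton clause (!left), left = false.
From the singleton clause (sun), sun = true.
But (!sun) is also a unit clause — contradiction.
Both values of cold lead to a conflict.
Undo up and try up = true.
From the singleton clause (south), south = true.
From the singleton clause (!left), left = false.
But (left) is also a unit clause — contradiction.
Both values of up lead to a conflict.
So every satisfying assignment has cyan = False.

False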